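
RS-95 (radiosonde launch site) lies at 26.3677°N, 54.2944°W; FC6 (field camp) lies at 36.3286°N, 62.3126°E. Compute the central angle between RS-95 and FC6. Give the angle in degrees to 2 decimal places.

Δφ = 9.9609°,  Δλ = 116.6070°
a = sin²(Δφ/2) + cos φ₁ cos φ₂ sin²(Δλ/2) = 0.530085
c = 2·arcsin(√a) = 1.631002 rad = 93.4495°

93.45°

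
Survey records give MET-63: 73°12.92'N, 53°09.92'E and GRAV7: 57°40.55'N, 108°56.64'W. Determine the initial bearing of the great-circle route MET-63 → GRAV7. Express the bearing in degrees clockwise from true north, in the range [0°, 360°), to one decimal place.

347.3°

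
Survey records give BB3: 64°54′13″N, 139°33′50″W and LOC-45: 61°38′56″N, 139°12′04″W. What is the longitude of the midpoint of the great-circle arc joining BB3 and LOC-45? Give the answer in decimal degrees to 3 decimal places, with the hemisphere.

139.372°W

BB3: φ = +64.90361°, λ = -139.56389°
LOC-45: φ = +61.64889°, λ = -139.20111°
Bx = cos φ₂ cos Δλ = 0.474864,  By = cos φ₂ sin Δλ = 0.003007
φₘ = atan2(sin φ₁ + sin φ₂, √((cos φ₁ + Bx)² + By²)) = 63.27636°
λₘ = λ₁ + atan2(By, cos φ₁ + Bx) = -139.37226°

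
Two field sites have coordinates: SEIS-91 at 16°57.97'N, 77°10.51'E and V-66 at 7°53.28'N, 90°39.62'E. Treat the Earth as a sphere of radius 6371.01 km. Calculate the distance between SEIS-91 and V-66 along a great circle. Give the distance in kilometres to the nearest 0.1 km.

1777.0 km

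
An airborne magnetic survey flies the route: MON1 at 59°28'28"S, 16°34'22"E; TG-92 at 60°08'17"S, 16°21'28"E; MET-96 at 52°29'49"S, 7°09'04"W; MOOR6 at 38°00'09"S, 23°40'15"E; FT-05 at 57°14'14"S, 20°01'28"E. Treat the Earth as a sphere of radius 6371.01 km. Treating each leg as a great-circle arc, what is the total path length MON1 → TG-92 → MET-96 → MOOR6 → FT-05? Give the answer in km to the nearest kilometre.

6765 km

MON1: φ = -59.47444°, λ = +16.57278°
TG-92: φ = -60.13806°, λ = +16.35778°
MET-96: φ = -52.49694°, λ = -7.15111°
MOOR6: φ = -38.00250°, λ = +23.67083°
FT-05: φ = -57.23722°, λ = +20.02444°
MON1→TG-92: c = 0.011735 rad, d = 74.76 km
TG-92→MET-96: c = 0.261667 rad, d = 1667.09 km
MET-96→MOOR6: c = 0.450069 rad, d = 2867.40 km
MOOR6→FT-05: c = 0.338320 rad, d = 2155.44 km
Total = 74.76 + 1667.09 + 2867.40 + 2155.44 = 6764.68 km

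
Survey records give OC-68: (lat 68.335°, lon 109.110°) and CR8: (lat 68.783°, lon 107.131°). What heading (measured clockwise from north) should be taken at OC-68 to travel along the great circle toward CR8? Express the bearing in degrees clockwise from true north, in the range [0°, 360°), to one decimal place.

Δλ = -1.9790°
y = sin Δλ · cos φ₂ = -0.012498
x = cos φ₁ sin φ₂ − sin φ₁ cos φ₂ cos Δλ = 0.008020
θ = atan2(y, x) = -57.3121° → 302.6879° (mod 360°)

302.7°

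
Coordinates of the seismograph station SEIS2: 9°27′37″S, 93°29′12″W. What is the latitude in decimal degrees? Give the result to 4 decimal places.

9° + 27′/60 + 37″/3600 = 9 + 0.45000 + 0.01028 = 9.4603°

9.4603°S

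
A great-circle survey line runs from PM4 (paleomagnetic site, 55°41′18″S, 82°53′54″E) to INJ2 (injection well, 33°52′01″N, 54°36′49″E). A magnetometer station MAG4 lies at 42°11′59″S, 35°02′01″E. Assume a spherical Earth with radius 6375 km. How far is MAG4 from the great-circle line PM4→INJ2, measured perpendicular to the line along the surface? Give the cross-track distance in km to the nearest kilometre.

3282 km

PM4: φ = -55.68833°, λ = +82.89833°
INJ2: φ = +33.86694°, λ = +54.61361°
MAG4: φ = -42.19972°, λ = +35.03361°
δ₁₃ = central angle PM4→MAG4 = 0.582698 rad  (haversine)
θ₁₃ = bearing PM4→MAG4 = 273.320°,  θ₁₂ = bearing PM4→INJ2 = 336.802°
dₓₜ = R·arcsin(sin δ₁₃ · sin(θ₁₃ − θ₁₂)) = 6375·arcsin(0.55028·sin(-63.482°)) = -3282.035 km
|dₓₜ| = 3282.035 km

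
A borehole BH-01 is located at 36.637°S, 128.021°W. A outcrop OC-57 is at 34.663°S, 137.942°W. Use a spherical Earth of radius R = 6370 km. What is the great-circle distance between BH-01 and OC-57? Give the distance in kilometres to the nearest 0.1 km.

922.3 km

Δφ = 1.9740°,  Δλ = -9.9210°
a = sin²(Δφ/2) + cos φ₁ cos φ₂ sin²(Δλ/2) = 0.005232
c = 2·arcsin(√a) = 0.144785 rad = 8.2956°
d = R·c = 6370 × 0.144785 = 922.3 km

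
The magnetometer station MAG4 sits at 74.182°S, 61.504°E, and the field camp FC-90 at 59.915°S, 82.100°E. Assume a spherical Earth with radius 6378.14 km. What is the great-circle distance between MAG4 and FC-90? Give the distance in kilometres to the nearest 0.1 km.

Δφ = 14.2670°,  Δλ = 20.5960°
a = sin²(Δφ/2) + cos φ₁ cos φ₂ sin²(Δλ/2) = 0.019788
c = 2·arcsin(√a) = 0.282275 rad = 16.1732°
d = R·c = 6378.14 × 0.282275 = 1800.4 km

1800.4 km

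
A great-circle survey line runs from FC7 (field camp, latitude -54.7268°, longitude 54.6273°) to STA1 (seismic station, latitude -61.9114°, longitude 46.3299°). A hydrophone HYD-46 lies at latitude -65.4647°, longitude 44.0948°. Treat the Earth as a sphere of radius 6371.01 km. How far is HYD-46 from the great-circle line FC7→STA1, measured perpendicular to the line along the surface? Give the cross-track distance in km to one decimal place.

δ₁₃ = central angle FC7→HYD-46 = 0.207983 rad  (haversine)
θ₁₃ = bearing FC7→HYD-46 = 201.568°,  θ₁₂ = bearing FC7→STA1 = 207.760°
dₓₜ = R·arcsin(sin δ₁₃ · sin(θ₁₃ − θ₁₂)) = 6371.01·arcsin(0.20649·sin(-6.192°)) = -141.909 km
|dₓₜ| = 141.909 km

141.9 km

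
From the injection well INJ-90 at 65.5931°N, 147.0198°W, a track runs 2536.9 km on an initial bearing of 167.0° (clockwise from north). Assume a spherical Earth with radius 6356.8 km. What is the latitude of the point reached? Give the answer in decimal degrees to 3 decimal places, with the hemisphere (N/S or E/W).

δ = d/R = 2536.9/6356.8 = 0.399084 rad
φ₂ = arcsin(sin φ₁ cos δ + cos φ₁ sin δ cos θ)
   = arcsin(0.91063·0.92142 + 0.41321·0.38857·-0.97437) = 43.04906°
λ₂ = λ₁ + atan2(sin θ sin δ cos φ₁, cos δ − sin φ₁ sin φ₂) = -140.14997°

43.049°N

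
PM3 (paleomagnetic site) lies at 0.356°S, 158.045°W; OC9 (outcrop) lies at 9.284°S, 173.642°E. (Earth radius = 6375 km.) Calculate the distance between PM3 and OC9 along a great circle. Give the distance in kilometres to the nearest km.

3289 km

Δφ = -8.9280°,  Δλ = -28.3130°
a = sin²(Δφ/2) + cos φ₁ cos φ₂ sin²(Δλ/2) = 0.065088
c = 2·arcsin(√a) = 0.515952 rad = 29.5619°
d = R·c = 6375 × 0.515952 = 3289.2 km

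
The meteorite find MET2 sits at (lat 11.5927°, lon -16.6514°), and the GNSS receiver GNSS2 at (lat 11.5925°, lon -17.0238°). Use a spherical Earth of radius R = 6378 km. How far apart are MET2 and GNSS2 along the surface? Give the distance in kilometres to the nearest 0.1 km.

Δφ = -0.0002°,  Δλ = -0.3724°
a = sin²(Δφ/2) + cos φ₁ cos φ₂ sin²(Δλ/2) = 0.000010
c = 2·arcsin(√a) = 0.006367 rad = 0.3648°
d = R·c = 6378 × 0.006367 = 40.6 km

40.6 km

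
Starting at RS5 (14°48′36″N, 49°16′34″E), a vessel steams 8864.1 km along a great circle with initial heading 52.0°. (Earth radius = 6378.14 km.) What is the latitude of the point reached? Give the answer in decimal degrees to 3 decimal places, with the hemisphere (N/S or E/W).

RS5: φ = +14.81000°, λ = +49.27611°
δ = d/R = 8864.1/6378.14 = 1.389763 rad
φ₂ = arcsin(sin φ₁ cos δ + cos φ₁ sin δ cos θ)
   = arcsin(0.25561·0.18005 + 0.96678·0.98366·0.61566) = 39.16118°
λ₂ = λ₁ + atan2(sin θ sin δ cos φ₁, cos δ − sin φ₁ sin φ₂) = 137.85239°

39.161°N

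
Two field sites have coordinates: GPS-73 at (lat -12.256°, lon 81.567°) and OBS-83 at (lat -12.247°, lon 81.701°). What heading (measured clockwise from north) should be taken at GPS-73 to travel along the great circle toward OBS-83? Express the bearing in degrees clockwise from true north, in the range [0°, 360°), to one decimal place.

86.1°

Δλ = 0.1340°
y = sin Δλ · cos φ₂ = 0.002286
x = cos φ₁ sin φ₂ − sin φ₁ cos φ₂ cos Δλ = 0.000157
θ = atan2(y, x) = 86.0825° → 86.0825° (mod 360°)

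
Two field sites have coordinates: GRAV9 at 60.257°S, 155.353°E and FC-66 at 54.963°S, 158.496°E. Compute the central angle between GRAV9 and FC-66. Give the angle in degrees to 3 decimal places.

5.554°

Δφ = 5.2940°,  Δλ = 3.1430°
a = sin²(Δφ/2) + cos φ₁ cos φ₂ sin²(Δλ/2) = 0.002347
c = 2·arcsin(√a) = 0.096930 rad = 5.5537°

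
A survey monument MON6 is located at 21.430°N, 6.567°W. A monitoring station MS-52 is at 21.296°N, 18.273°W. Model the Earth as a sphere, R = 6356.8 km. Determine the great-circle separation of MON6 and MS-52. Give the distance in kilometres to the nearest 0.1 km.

1209.3 km

Δφ = -0.1340°,  Δλ = -11.7060°
a = sin²(Δφ/2) + cos φ₁ cos φ₂ sin²(Δλ/2) = 0.009021
c = 2·arcsin(√a) = 0.190241 rad = 10.9000°
d = R·c = 6356.8 × 0.190241 = 1209.3 km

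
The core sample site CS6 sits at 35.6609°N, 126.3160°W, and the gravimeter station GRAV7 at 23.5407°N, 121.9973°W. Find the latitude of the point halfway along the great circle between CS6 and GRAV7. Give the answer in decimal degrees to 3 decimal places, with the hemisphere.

29.618°N

Bx = cos φ₂ cos Δλ = 0.914174,  By = cos φ₂ sin Δλ = 0.069037
φₘ = atan2(sin φ₁ + sin φ₂, √((cos φ₁ + Bx)² + By²)) = 29.61822°
λₘ = λ₁ + atan2(By, cos φ₁ + Bx) = -124.02635°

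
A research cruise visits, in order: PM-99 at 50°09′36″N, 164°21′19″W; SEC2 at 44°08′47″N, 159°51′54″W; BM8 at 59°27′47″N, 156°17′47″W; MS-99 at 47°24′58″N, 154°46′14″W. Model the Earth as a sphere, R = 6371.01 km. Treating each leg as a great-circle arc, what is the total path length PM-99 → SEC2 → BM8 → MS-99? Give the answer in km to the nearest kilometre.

3813 km

PM-99: φ = +50.16000°, λ = -164.35528°
SEC2: φ = +44.14639°, λ = -159.86500°
BM8: φ = +59.46306°, λ = -156.29639°
MS-99: φ = +47.41611°, λ = -154.77056°
PM-99→SEC2: c = 0.117660 rad, d = 749.61 km
SEC2→BM8: c = 0.269990 rad, d = 1720.11 km
BM8→MS-99: c = 0.210842 rad, d = 1343.28 km
Total = 749.61 + 1720.11 + 1343.28 = 3813.00 km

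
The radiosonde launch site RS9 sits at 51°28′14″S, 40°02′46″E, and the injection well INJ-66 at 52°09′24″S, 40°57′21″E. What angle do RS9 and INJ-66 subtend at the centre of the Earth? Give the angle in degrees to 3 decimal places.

RS9: φ = -51.47056°, λ = +40.04611°
INJ-66: φ = -52.15667°, λ = +40.95583°
Δφ = -0.6861°,  Δλ = 0.9097°
a = sin²(Δφ/2) + cos φ₁ cos φ₂ sin²(Δλ/2) = 0.000060
c = 2·arcsin(√a) = 0.015484 rad = 0.8871°

0.887°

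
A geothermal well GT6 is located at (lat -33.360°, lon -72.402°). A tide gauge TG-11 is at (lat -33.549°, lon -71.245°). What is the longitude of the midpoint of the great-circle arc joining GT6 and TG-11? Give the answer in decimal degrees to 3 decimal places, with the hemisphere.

71.824°W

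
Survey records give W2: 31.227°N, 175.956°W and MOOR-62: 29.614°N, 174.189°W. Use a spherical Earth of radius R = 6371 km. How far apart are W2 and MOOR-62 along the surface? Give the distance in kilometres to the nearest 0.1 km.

Δφ = -1.6130°,  Δλ = 1.7670°
a = sin²(Δφ/2) + cos φ₁ cos φ₂ sin²(Δλ/2) = 0.000375
c = 2·arcsin(√a) = 0.038726 rad = 2.2188°
d = R·c = 6371 × 0.038726 = 246.7 km

246.7 km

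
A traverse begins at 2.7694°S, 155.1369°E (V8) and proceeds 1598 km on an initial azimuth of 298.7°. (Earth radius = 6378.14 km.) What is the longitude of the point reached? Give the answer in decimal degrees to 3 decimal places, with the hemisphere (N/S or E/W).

142.543°E

δ = d/R = 1598/6378.14 = 0.250543 rad
φ₂ = arcsin(sin φ₁ cos δ + cos φ₁ sin δ cos θ)
   = arcsin(-0.04832·0.96878 + 0.99883·0.24793·0.48022) = 4.13548°
λ₂ = λ₁ + atan2(sin θ sin δ cos φ₁, cos δ − sin φ₁ sin φ₂) = 142.54303°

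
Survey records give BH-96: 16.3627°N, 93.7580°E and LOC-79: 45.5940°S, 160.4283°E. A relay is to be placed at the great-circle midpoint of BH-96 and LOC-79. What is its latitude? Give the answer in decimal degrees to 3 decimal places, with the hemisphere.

Bx = cos φ₂ cos Δλ = 0.277111,  By = cos φ₂ sin Δλ = 0.642528
φₘ = atan2(sin φ₁ + sin φ₂, √((cos φ₁ + Bx)² + By²)) = -17.24875°
λₘ = λ₁ + atan2(By, cos φ₁ + Bx) = 121.21389°

17.249°S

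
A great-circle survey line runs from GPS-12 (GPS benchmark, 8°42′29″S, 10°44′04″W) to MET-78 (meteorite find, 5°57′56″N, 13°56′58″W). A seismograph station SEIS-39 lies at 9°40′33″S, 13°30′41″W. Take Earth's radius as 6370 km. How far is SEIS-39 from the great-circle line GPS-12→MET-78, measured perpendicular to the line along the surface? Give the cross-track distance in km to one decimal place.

GPS-12: φ = -8.70806°, λ = -10.73444°
MET-78: φ = +5.96556°, λ = -13.94944°
SEIS-39: φ = -9.67583°, λ = -13.51139°
δ₁₃ = central angle GPS-12→SEIS-39 = 0.050738 rad  (haversine)
θ₁₃ = bearing GPS-12→SEIS-39 = 250.337°,  θ₁₂ = bearing GPS-12→MET-78 = 347.570°
dₓₜ = R·arcsin(sin δ₁₃ · sin(θ₁₃ − θ₁₂)) = 6370·arcsin(0.05072·sin(-97.234°)) = -320.625 km
|dₓₜ| = 320.625 km

320.6 km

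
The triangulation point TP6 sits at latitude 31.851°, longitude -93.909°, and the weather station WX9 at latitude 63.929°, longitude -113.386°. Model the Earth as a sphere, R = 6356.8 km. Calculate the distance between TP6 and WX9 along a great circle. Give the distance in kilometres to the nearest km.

Δφ = 32.0780°,  Δλ = -19.4770°
a = sin²(Δφ/2) + cos φ₁ cos φ₂ sin²(Δλ/2) = 0.087018
c = 2·arcsin(√a) = 0.598887 rad = 34.3137°
d = R·c = 6356.8 × 0.598887 = 3807.0 km

3807 km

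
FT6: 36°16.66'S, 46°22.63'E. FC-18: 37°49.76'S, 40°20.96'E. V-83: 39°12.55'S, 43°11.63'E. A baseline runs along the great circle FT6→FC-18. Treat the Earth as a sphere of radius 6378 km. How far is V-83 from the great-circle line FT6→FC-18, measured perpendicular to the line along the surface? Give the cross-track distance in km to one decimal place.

FT6: φ = -36.27767°, λ = +46.37717°
FC-18: φ = -37.82933°, λ = +40.34933°
V-83: φ = -39.20917°, λ = +43.19383°
δ₁₃ = central angle FT6→V-83 = 0.067429 rad  (haversine)
θ₁₃ = bearing FT6→V-83 = 219.688°,  θ₁₂ = bearing FT6→FC-18 = 250.322°
dₓₜ = R·arcsin(sin δ₁₃ · sin(θ₁₃ − θ₁₂)) = 6378·arcsin(0.06738·sin(-30.634°)) = -219.013 km
|dₓₜ| = 219.013 km

219.0 km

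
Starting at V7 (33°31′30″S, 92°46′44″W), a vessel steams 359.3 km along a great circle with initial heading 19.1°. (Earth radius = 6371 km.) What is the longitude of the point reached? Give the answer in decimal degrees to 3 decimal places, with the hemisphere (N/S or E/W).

91.553°W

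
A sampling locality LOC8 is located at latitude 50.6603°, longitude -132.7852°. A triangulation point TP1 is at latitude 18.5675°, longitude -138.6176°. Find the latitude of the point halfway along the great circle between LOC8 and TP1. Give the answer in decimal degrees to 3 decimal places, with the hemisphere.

Bx = cos φ₂ cos Δλ = 0.943042,  By = cos φ₂ sin Δλ = -0.096330
φₘ = atan2(sin φ₁ + sin φ₂, √((cos φ₁ + Bx)² + By²)) = 34.64725°
λₘ = λ₁ + atan2(By, cos φ₁ + Bx) = -136.28081°

34.647°N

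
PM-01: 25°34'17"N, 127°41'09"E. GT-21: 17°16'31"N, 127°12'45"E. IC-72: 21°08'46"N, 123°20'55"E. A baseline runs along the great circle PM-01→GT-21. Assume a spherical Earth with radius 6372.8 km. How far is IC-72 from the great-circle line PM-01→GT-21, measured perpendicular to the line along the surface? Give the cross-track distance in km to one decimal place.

422.7 km

PM-01: φ = +25.57139°, λ = +127.68583°
GT-21: φ = +17.27528°, λ = +127.21250°
IC-72: φ = +21.14611°, λ = +123.34861°
δ₁₃ = central angle PM-01→IC-72 = 0.103878 rad  (haversine)
θ₁₃ = bearing PM-01→IC-72 = 222.862°,  θ₁₂ = bearing PM-01→GT-21 = 183.130°
dₓₜ = R·arcsin(sin δ₁₃ · sin(θ₁₃ − θ₁₂)) = 6372.8·arcsin(0.10369·sin(39.732°)) = 422.695 km
|dₓₜ| = 422.695 km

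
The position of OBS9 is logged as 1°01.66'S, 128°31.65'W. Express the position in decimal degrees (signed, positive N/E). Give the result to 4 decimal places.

-1.0277°, -128.5275°

lat: 1.0277° S → -1.0277°
lon: 128.5275° W → -128.5275°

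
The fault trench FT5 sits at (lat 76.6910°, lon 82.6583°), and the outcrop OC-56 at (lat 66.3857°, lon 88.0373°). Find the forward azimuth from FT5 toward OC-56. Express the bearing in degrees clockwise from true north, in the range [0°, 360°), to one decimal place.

Δλ = 5.3790°
y = sin Δλ · cos φ₂ = 0.037552
x = cos φ₁ sin φ₂ − sin φ₁ cos φ₂ cos Δλ = -0.177177
θ = atan2(y, x) = 168.0336° → 168.0336° (mod 360°)

168.0°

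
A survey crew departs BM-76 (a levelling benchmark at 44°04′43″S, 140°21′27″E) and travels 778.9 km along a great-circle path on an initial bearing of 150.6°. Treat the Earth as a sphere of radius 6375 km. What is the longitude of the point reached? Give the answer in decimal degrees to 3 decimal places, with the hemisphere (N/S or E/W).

145.705°E

BM-76: φ = -44.07861°, λ = +140.35750°
δ = d/R = 778.9/6375 = 0.122180 rad
φ₂ = arcsin(sin φ₁ cos δ + cos φ₁ sin δ cos θ)
   = arcsin(-0.69564·0.99255 + 0.71839·0.12188·-0.87121) = -50.06181°
λ₂ = λ₁ + atan2(sin θ sin δ cos φ₁, cos δ − sin φ₁ sin φ₂) = 145.70513°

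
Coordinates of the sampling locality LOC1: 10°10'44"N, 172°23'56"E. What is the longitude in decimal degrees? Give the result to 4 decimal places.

172° + 23′/60 + 56″/3600 = 172 + 0.38333 + 0.01556 = 172.3989°

172.3989°E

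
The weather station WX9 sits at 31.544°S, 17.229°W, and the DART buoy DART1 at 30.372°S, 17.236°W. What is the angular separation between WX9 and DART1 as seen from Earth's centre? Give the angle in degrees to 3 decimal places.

Δφ = 1.1720°,  Δλ = -0.0070°
a = sin²(Δφ/2) + cos φ₁ cos φ₂ sin²(Δλ/2) = 0.000105
c = 2·arcsin(√a) = 0.020456 rad = 1.1720°

1.172°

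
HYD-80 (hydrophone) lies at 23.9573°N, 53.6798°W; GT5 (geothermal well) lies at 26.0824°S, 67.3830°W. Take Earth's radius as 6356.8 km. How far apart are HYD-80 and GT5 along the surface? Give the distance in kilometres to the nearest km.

5743 km

Δφ = -50.0397°,  Δλ = -13.7032°
a = sin²(Δφ/2) + cos φ₁ cos φ₂ sin²(Δλ/2) = 0.190553
c = 2·arcsin(√a) = 0.903463 rad = 51.7646°
d = R·c = 6356.8 × 0.903463 = 5743.1 km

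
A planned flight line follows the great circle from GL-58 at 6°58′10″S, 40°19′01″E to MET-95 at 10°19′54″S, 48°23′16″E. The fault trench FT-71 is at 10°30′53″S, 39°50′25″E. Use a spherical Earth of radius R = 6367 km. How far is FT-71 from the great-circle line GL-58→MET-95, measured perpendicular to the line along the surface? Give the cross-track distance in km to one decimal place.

382.2 km

GL-58: φ = -6.96944°, λ = +40.31694°
MET-95: φ = -10.33167°, λ = +48.38778°
FT-71: φ = -10.51472°, λ = +39.84028°
δ₁₃ = central angle GL-58→FT-71 = 0.062421 rad  (haversine)
θ₁₃ = bearing GL-58→FT-71 = 187.535°,  θ₁₂ = bearing GL-58→MET-95 = 113.421°
dₓₜ = R·arcsin(sin δ₁₃ · sin(θ₁₃ − θ₁₂)) = 6367·arcsin(0.06238·sin(74.114°)) = 382.234 km
|dₓₜ| = 382.234 km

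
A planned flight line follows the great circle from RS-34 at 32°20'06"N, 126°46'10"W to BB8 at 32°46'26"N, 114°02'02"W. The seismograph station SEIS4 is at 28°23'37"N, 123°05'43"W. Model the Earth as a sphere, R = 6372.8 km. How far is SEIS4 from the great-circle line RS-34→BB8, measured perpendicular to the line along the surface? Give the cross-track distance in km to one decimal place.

466.2 km

RS-34: φ = +32.33500°, λ = -126.76944°
BB8: φ = +32.77389°, λ = -114.03389°
SEIS4: φ = +28.39361°, λ = -123.09528°
δ₁₃ = central angle RS-34→SEIS4 = 0.088265 rad  (haversine)
θ₁₃ = bearing RS-34→SEIS4 = 140.245°,  θ₁₂ = bearing RS-34→BB8 = 84.232°
dₓₜ = R·arcsin(sin δ₁₃ · sin(θ₁₃ − θ₁₂)) = 6372.8·arcsin(0.08815·sin(56.013°)) = 466.213 km
|dₓₜ| = 466.213 km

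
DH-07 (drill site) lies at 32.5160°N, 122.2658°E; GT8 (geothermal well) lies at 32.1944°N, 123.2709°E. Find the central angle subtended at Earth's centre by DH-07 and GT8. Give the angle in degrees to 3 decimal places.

0.908°

Δφ = -0.3216°,  Δλ = 1.0051°
a = sin²(Δφ/2) + cos φ₁ cos φ₂ sin²(Δλ/2) = 0.000063
c = 2·arcsin(√a) = 0.015846 rad = 0.9079°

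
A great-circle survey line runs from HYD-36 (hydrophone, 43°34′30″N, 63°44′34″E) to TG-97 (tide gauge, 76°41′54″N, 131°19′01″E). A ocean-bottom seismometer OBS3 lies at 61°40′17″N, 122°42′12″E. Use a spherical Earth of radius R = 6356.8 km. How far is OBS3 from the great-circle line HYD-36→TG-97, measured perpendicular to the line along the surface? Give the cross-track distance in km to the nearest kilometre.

1535 km

HYD-36: φ = +43.57500°, λ = +63.74278°
TG-97: φ = +76.69833°, λ = +131.31694°
OBS3: φ = +61.67139°, λ = +122.70333°
δ₁₃ = central angle HYD-36→OBS3 = 0.669686 rad  (haversine)
θ₁₃ = bearing HYD-36→OBS3 = 40.919°,  θ₁₂ = bearing HYD-36→TG-97 = 18.261°
dₓₜ = R·arcsin(sin δ₁₃ · sin(θ₁₃ − θ₁₂)) = 6356.8·arcsin(0.62074·sin(22.658°)) = 1534.948 km
|dₓₜ| = 1534.948 km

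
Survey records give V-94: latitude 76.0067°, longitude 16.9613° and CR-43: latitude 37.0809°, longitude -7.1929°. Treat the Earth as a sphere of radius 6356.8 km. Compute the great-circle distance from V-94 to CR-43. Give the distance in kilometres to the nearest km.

4487 km

Δφ = -38.9258°,  Δλ = -24.1542°
a = sin²(Δφ/2) + cos φ₁ cos φ₂ sin²(Δλ/2) = 0.119465
c = 2·arcsin(√a) = 0.705835 rad = 40.4413°
d = R·c = 6356.8 × 0.705835 = 4486.8 km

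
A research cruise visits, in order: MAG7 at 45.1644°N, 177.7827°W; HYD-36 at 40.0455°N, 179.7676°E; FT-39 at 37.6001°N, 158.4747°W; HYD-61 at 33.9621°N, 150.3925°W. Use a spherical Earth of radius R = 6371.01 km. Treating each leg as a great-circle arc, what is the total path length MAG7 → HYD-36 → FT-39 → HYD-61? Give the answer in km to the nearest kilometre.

3336 km

MAG7→HYD-36: c = 0.094709 rad, d = 603.39 km
HYD-36→FT-39: c = 0.298154 rad, d = 1899.54 km
FT-39→HYD-61: c = 0.130800 rad, d = 833.33 km
Total = 603.39 + 1899.54 + 833.33 = 3336.26 km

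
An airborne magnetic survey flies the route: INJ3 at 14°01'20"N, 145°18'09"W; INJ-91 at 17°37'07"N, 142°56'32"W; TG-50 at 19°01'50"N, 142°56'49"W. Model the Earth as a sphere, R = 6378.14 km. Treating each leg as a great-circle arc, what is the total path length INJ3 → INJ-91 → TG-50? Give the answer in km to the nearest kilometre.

INJ3: φ = +14.02222°, λ = -145.30250°
INJ-91: φ = +17.61861°, λ = -142.94222°
TG-50: φ = +19.03056°, λ = -142.94694°
INJ3→INJ-91: c = 0.074230 rad, d = 473.45 km
INJ-91→TG-50: c = 0.024643 rad, d = 157.18 km
Total = 473.45 + 157.18 = 630.63 km

631 km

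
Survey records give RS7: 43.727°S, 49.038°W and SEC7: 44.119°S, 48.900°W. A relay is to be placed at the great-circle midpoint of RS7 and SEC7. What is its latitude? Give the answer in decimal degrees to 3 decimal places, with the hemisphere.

43.923°S

Bx = cos φ₂ cos Δλ = 0.717893,  By = cos φ₂ sin Δλ = 0.001729
φₘ = atan2(sin φ₁ + sin φ₂, √((cos φ₁ + Bx)² + By²)) = -43.92302°
λₘ = λ₁ + atan2(By, cos φ₁ + Bx) = -48.96923°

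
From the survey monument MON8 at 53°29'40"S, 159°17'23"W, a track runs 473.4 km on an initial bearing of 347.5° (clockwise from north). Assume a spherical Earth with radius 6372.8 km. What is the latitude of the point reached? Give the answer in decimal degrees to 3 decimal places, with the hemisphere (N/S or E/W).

MON8: φ = -53.49444°, λ = -159.28972°
δ = d/R = 473.4/6372.8 = 0.074284 rad
φ₂ = arcsin(sin φ₁ cos δ + cos φ₁ sin δ cos θ)
   = arcsin(-0.80380·0.99724 + 0.59490·0.07422·0.97630) = -49.33018°
λ₂ = λ₁ + atan2(sin θ sin δ cos φ₁, cos δ − sin φ₁ sin φ₂) = -160.70211°

49.330°S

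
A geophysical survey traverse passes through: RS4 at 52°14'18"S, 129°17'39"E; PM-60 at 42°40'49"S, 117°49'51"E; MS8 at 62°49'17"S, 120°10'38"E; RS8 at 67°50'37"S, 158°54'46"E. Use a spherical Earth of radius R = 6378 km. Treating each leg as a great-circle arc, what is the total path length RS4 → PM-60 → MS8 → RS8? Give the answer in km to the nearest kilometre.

5463 km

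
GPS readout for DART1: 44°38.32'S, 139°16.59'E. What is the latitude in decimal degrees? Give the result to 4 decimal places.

44° + 38.32′/60 = 44 + 0.63867 = 44.6387°

44.6387°S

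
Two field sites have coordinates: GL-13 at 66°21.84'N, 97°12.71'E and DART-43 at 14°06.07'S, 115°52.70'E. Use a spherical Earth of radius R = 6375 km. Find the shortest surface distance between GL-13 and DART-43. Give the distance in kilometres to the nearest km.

9085 km

GL-13: φ = +66.36400°, λ = +97.21183°
DART-43: φ = -14.10117°, λ = +115.87833°
Δφ = -80.4652°,  Δλ = 18.6665°
a = sin²(Δφ/2) + cos φ₁ cos φ₂ sin²(Δλ/2) = 0.427403
c = 2·arcsin(√a) = 1.425088 rad = 81.6515°
d = R·c = 6375 × 1.425088 = 9084.9 km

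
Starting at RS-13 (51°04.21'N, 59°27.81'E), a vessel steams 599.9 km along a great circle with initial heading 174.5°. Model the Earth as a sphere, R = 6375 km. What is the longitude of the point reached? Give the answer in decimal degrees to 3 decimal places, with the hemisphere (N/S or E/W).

RS-13: φ = +51.07017°, λ = +59.46350°
δ = d/R = 599.9/6375 = 0.094102 rad
φ₂ = arcsin(sin φ₁ cos δ + cos φ₁ sin δ cos θ)
   = arcsin(0.77792·0.99558 + 0.62837·0.09396·-0.99540) = 45.70082°
λ₂ = λ₁ + atan2(sin θ sin δ cos φ₁, cos δ − sin φ₁ sin φ₂) = 60.20235°

60.202°E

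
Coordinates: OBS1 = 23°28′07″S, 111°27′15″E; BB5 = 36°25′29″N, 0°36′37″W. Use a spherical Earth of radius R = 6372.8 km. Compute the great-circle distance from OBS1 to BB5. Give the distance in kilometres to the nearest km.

13449 km

OBS1: φ = -23.46861°, λ = +111.45417°
BB5: φ = +36.42472°, λ = -0.61028°
Δφ = 59.8933°,  Δλ = -112.0644°
a = sin²(Δφ/2) + cos φ₁ cos φ₂ sin²(Δλ/2) = 0.756862
c = 2·arcsin(√a) = 2.110315 rad = 120.9122°
d = R·c = 6372.8 × 2.110315 = 13448.6 km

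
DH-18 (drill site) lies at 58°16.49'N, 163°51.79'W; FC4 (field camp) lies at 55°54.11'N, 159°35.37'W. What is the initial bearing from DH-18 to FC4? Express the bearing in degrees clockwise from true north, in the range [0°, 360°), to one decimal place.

DH-18: φ = +58.27483°, λ = -163.86317°
FC4: φ = +55.90183°, λ = -159.58950°
Δλ = 4.2737°
y = sin Δλ · cos φ₂ = 0.041777
x = cos φ₁ sin φ₂ − sin φ₁ cos φ₂ cos Δλ = -0.040079
θ = atan2(y, x) = 133.8116° → 133.8116° (mod 360°)

133.8°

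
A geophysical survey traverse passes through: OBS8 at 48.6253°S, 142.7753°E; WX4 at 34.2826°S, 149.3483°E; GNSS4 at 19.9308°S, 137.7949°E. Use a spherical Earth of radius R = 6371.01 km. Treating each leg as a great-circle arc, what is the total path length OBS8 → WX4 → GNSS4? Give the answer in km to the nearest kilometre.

3645 km

OBS8→WX4: c = 0.264431 rad, d = 1684.69 km
WX4→GNSS4: c = 0.307632 rad, d = 1959.93 km
Total = 1684.69 + 1959.93 = 3644.62 km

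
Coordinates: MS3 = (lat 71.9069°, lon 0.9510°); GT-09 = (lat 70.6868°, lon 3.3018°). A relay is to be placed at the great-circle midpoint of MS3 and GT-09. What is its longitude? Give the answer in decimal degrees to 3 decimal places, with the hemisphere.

Bx = cos φ₂ cos Δλ = 0.330453,  By = cos φ₂ sin Δλ = 0.013566
φₘ = atan2(sin φ₁ + sin φ₂, √((cos φ₁ + Bx)² + By²)) = 71.30051°
λₘ = λ₁ + atan2(By, cos φ₁ + Bx) = 2.16337°

2.163°E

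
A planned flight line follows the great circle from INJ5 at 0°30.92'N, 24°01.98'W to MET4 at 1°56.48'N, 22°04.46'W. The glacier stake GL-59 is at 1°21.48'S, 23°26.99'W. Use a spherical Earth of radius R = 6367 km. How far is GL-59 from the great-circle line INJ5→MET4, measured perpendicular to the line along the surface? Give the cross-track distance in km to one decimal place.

INJ5: φ = +0.51533°, λ = -24.03300°
MET4: φ = +1.94133°, λ = -22.07433°
GL-59: φ = -1.35800°, λ = -23.44983°
δ₁₃ = central angle INJ5→GL-59 = 0.034243 rad  (haversine)
θ₁₃ = bearing INJ5→GL-59 = 162.710°,  θ₁₂ = bearing INJ5→MET4 = 53.920°
dₓₜ = R·arcsin(sin δ₁₃ · sin(θ₁₃ − θ₁₂)) = 6367·arcsin(0.03424·sin(108.791°)) = 206.402 km
|dₓₜ| = 206.402 km

206.4 km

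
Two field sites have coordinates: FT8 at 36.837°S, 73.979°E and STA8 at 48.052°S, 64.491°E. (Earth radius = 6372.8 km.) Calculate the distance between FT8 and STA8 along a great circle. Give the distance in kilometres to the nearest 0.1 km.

1468.0 km

Δφ = -11.2150°,  Δλ = -9.4880°
a = sin²(Δφ/2) + cos φ₁ cos φ₂ sin²(Δλ/2) = 0.013207
c = 2·arcsin(√a) = 0.230354 rad = 13.1983°
d = R·c = 6372.8 × 0.230354 = 1468.0 km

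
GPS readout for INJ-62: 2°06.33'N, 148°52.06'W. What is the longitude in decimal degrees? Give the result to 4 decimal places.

148.8677°W

148° + 52.06′/60 = 148 + 0.86767 = 148.8677°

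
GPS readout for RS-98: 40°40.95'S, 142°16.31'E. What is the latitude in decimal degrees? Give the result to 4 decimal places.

40° + 40.95′/60 = 40 + 0.68250 = 40.6825°

40.6825°S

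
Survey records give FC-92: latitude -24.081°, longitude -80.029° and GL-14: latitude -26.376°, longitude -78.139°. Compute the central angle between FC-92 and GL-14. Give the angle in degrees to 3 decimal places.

Δφ = -2.2950°,  Δλ = 1.8900°
a = sin²(Δφ/2) + cos φ₁ cos φ₂ sin²(Δλ/2) = 0.000624
c = 2·arcsin(√a) = 0.049947 rad = 2.8617°

2.862°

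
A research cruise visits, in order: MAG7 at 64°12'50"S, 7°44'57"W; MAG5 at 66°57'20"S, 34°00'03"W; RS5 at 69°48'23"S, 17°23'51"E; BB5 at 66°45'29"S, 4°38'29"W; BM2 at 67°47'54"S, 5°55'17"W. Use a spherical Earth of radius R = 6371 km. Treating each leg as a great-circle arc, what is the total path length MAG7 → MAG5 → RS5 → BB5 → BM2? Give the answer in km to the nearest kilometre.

MAG7: φ = -64.21389°, λ = -7.74917°
MAG5: φ = -66.95556°, λ = -34.00083°
RS5: φ = -69.80639°, λ = +17.39750°
BB5: φ = -66.75806°, λ = -4.64139°
BM2: φ = -67.79833°, λ = -5.92139°
MAG7→MAG5: c = 0.193734 rad, d = 1234.28 km
MAG5→RS5: c = 0.324085 rad, d = 2064.75 km
RS5→BB5: c = 0.150931 rad, d = 961.58 km
BB5→BM2: c = 0.020102 rad, d = 128.07 km
Total = 1234.28 + 2064.75 + 961.58 + 128.07 = 4388.67 km

4389 km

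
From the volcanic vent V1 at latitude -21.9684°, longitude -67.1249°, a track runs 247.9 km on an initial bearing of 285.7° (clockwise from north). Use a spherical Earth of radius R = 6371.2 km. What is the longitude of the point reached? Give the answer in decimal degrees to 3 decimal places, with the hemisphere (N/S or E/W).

δ = d/R = 247.9/6371.2 = 0.038909 rad
φ₂ = arcsin(sin φ₁ cos δ + cos φ₁ sin δ cos θ)
   = arcsin(-0.37410·0.99924 + 0.92739·0.03890·0.27060) = -21.34913°
λ₂ = λ₁ + atan2(sin θ sin δ cos φ₁, cos δ − sin φ₁ sin φ₂) = -69.42924°

69.429°W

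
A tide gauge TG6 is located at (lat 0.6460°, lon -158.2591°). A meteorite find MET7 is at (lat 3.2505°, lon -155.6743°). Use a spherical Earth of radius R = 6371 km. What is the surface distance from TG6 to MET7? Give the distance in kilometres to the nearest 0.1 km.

407.9 km

Δφ = 2.6045°,  Δλ = 2.5848°
a = sin²(Δφ/2) + cos φ₁ cos φ₂ sin²(Δλ/2) = 0.001024
c = 2·arcsin(√a) = 0.064022 rad = 3.6682°
d = R·c = 6371 × 0.064022 = 407.9 km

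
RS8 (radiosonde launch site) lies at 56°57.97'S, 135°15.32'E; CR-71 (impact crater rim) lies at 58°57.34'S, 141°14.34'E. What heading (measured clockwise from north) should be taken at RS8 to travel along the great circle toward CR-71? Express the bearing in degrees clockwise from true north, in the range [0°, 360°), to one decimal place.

124.6°

RS8: φ = -56.96617°, λ = +135.25533°
CR-71: φ = -58.95567°, λ = +141.23900°
Δλ = 5.9837°
y = sin Δλ · cos φ₂ = 0.053759
x = cos φ₁ sin φ₂ − sin φ₁ cos φ₂ cos Δλ = -0.037072
θ = atan2(y, x) = 124.5898° → 124.5898° (mod 360°)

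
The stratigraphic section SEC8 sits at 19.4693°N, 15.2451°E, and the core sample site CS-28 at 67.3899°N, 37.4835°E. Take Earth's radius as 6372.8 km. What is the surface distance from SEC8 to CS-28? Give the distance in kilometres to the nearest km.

5558 km

Δφ = 47.9206°,  Δλ = 22.2384°
a = sin²(Δφ/2) + cos φ₁ cos φ₂ sin²(Δλ/2) = 0.178401
c = 2·arcsin(√a) = 0.872129 rad = 49.9693°
d = R·c = 6372.8 × 0.872129 = 5557.9 km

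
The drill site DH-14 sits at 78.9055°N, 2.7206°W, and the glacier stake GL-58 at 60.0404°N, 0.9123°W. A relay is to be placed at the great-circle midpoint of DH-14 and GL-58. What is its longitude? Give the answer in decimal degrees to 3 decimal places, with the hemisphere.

Bx = cos φ₂ cos Δλ = 0.499141,  By = cos φ₂ sin Δλ = 0.015759
φₘ = atan2(sin φ₁ + sin φ₂, √((cos φ₁ + Bx)² + By²)) = 69.47483°
λₘ = λ₁ + atan2(By, cos φ₁ + Bx) = -1.41525°

1.415°W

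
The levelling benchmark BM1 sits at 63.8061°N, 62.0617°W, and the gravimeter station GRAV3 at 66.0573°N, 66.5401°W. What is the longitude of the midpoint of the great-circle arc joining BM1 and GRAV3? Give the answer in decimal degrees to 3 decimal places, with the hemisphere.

Bx = cos φ₂ cos Δλ = 0.404584,  By = cos φ₂ sin Δλ = -0.031688
φₘ = atan2(sin φ₁ + sin φ₂, √((cos φ₁ + Bx)² + By²)) = 64.94846°
λₘ = λ₁ + atan2(By, cos φ₁ + Bx) = -64.20680°

64.207°W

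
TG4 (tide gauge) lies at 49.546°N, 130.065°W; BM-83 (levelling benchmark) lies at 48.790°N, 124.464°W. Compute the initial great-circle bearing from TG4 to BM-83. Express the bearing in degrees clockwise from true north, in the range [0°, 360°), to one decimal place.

99.5°

Δλ = 5.6010°
y = sin Δλ · cos φ₂ = 0.064301
x = cos φ₁ sin φ₂ − sin φ₁ cos φ₂ cos Δλ = -0.010801
θ = atan2(y, x) = 99.5352° → 99.5352° (mod 360°)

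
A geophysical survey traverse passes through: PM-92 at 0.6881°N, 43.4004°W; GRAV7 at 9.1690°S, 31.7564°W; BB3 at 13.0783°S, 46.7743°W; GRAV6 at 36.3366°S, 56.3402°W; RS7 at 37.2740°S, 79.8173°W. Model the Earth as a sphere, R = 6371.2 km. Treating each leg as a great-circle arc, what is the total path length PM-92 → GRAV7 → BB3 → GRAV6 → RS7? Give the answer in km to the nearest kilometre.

8232 km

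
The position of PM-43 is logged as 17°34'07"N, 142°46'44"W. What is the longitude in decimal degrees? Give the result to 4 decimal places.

142.7789°W

142° + 46′/60 + 44″/3600 = 142 + 0.76667 + 0.01222 = 142.7789°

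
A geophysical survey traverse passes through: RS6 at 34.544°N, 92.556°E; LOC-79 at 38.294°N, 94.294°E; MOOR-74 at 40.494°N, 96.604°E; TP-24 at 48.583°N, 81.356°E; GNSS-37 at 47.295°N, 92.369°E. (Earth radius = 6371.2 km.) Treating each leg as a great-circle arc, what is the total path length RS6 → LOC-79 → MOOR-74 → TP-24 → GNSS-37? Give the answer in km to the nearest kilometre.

3094 km

RS6→LOC-79: c = 0.069849 rad, d = 445.02 km
LOC-79→MOOR-74: c = 0.049444 rad, d = 315.02 km
MOOR-74→TP-24: c = 0.235745 rad, d = 1501.98 km
TP-24→GNSS-37: c = 0.130595 rad, d = 832.05 km
Total = 445.02 + 315.02 + 1501.98 + 832.05 = 3094.07 km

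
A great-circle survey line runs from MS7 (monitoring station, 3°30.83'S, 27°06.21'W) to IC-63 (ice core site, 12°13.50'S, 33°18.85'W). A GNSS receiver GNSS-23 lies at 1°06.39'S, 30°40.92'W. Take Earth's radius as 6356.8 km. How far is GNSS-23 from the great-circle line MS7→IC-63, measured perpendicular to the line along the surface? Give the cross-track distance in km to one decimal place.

MS7: φ = -3.51383°, λ = -27.10350°
IC-63: φ = -12.22500°, λ = -33.31417°
GNSS-23: φ = -1.10650°, λ = -30.68200°
δ₁₃ = central angle MS7→GNSS-23 = 0.075228 rad  (haversine)
θ₁₃ = bearing MS7→GNSS-23 = 303.868°,  θ₁₂ = bearing MS7→IC-63 = 214.857°
dₓₜ = R·arcsin(sin δ₁₃ · sin(θ₁₃ − θ₁₂)) = 6356.8·arcsin(0.07516·sin(89.011°)) = 478.138 km
|dₓₜ| = 478.138 km

478.1 km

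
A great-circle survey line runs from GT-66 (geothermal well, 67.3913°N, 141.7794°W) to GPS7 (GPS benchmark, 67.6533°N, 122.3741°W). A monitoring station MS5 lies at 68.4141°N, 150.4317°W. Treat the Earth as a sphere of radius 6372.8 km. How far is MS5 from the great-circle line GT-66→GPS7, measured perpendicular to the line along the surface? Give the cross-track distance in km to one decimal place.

δ₁₃ = central angle GT-66→MS5 = 0.059488 rad  (haversine)
θ₁₃ = bearing GT-66→MS5 = 291.423°,  θ₁₂ = bearing GT-66→GPS7 = 79.019°
dₓₜ = R·arcsin(sin δ₁₃ · sin(θ₁₃ − θ₁₂)) = 6372.8·arcsin(0.05945·sin(212.404°)) = -203.074 km
|dₓₜ| = 203.074 km

203.1 km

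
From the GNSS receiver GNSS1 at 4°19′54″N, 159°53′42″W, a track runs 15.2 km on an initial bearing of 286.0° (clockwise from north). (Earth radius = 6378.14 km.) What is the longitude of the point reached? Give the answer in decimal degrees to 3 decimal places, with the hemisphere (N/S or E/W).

160.027°W

GNSS1: φ = +4.33167°, λ = -159.89500°
δ = d/R = 15.2/6378.14 = 0.002383 rad
φ₂ = arcsin(sin φ₁ cos δ + cos φ₁ sin δ cos θ)
   = arcsin(0.07553·1.00000 + 0.99714·0.00238·0.27564) = 4.36929°
λ₂ = λ₁ + atan2(sin θ sin δ cos φ₁, cos δ − sin φ₁ sin φ₂) = -160.02664°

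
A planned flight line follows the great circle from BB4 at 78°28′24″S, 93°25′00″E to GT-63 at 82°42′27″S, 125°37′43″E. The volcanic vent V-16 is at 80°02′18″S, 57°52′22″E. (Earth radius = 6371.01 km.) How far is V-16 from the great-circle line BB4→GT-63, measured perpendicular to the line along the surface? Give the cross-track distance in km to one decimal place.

BB4: φ = -78.47333°, λ = +93.41667°
GT-63: φ = -82.70750°, λ = +125.62861°
V-16: φ = -80.03833°, λ = +57.87278°
δ₁₃ = central angle BB4→V-16 = 0.116805 rad  (haversine)
θ₁₃ = bearing BB4→V-16 = 239.645°,  θ₁₂ = bearing BB4→GT-63 = 143.955°
dₓₜ = R·arcsin(sin δ₁₃ · sin(θ₁₃ − θ₁₂)) = 6371.01·arcsin(0.11654·sin(95.690°)) = 740.482 km
|dₓₜ| = 740.482 km

740.5 km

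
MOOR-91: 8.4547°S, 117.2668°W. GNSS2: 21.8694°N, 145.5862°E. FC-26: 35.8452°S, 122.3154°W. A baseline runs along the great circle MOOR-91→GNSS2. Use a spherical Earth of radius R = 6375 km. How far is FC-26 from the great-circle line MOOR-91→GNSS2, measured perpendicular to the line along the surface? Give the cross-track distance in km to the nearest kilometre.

3016 km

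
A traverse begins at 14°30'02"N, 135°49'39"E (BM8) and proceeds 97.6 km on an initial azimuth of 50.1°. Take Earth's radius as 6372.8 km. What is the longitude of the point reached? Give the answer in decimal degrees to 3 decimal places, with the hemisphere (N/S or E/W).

136.525°E

BM8: φ = +14.50056°, λ = +135.82750°
δ = d/R = 97.6/6372.8 = 0.015315 rad
φ₂ = arcsin(sin φ₁ cos δ + cos φ₁ sin δ cos θ)
   = arcsin(0.25039·0.99988 + 0.96815·0.01531·0.64145) = 15.06238°
λ₂ = λ₁ + atan2(sin θ sin δ cos φ₁, cos δ − sin φ₁ sin φ₂) = 136.52462°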